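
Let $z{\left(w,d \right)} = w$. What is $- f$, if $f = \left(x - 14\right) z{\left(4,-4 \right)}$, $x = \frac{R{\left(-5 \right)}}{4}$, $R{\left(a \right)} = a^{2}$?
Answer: $31$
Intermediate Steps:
$x = \frac{25}{4}$ ($x = \frac{\left(-5\right)^{2}}{4} = 25 \cdot \frac{1}{4} = \frac{25}{4} \approx 6.25$)
$f = -31$ ($f = \left(\frac{25}{4} - 14\right) 4 = \left(- \frac{31}{4}\right) 4 = -31$)
$- f = \left(-1\right) \left(-31\right) = 31$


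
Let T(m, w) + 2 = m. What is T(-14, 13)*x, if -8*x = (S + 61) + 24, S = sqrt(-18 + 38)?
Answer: 170 + 4*sqrt(5) ≈ 178.94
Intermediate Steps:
S = 2*sqrt(5) (S = sqrt(20) = 2*sqrt(5) ≈ 4.4721)
T(m, w) = -2 + m
x = -85/8 - sqrt(5)/4 (x = -((2*sqrt(5) + 61) + 24)/8 = -((61 + 2*sqrt(5)) + 24)/8 = -(85 + 2*sqrt(5))/8 = -85/8 - sqrt(5)/4 ≈ -11.184)
T(-14, 13)*x = (-2 - 14)*(-85/8 - sqrt(5)/4) = -16*(-85/8 - sqrt(5)/4) = 170 + 4*sqrt(5)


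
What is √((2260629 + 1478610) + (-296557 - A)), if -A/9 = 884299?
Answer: √11401373 ≈ 3376.6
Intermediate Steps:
A = -7958691 (A = -9*884299 = -7958691)
√((2260629 + 1478610) + (-296557 - A)) = √((2260629 + 1478610) + (-296557 - 1*(-7958691))) = √(3739239 + (-296557 + 7958691)) = √(3739239 + 7662134) = √11401373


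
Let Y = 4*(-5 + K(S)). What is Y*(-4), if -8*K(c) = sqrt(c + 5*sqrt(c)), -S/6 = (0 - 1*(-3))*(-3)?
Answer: 80 + 2*sqrt(54 + 15*sqrt(6)) ≈ 99.052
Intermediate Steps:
S = 54 (S = -6*(0 - 1*(-3))*(-3) = -6*(0 + 3)*(-3) = -18*(-3) = -6*(-9) = 54)
K(c) = -sqrt(c + 5*sqrt(c))/8
Y = -20 - sqrt(54 + 15*sqrt(6))/2 (Y = 4*(-5 - sqrt(54 + 5*sqrt(54))/8) = 4*(-5 - sqrt(54 + 5*(3*sqrt(6)))/8) = 4*(-5 - sqrt(54 + 15*sqrt(6))/8) = -20 - sqrt(54 + 15*sqrt(6))/2 ≈ -24.763)
Y*(-4) = (-20 - sqrt(54 + 15*sqrt(6))/2)*(-4) = 80 + 2*sqrt(54 + 15*sqrt(6))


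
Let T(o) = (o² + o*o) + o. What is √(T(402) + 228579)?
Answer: √552189 ≈ 743.09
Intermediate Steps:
T(o) = o + 2*o² (T(o) = (o² + o²) + o = 2*o² + o = o + 2*o²)
√(T(402) + 228579) = √(402*(1 + 2*402) + 228579) = √(402*(1 + 804) + 228579) = √(402*805 + 228579) = √(323610 + 228579) = √552189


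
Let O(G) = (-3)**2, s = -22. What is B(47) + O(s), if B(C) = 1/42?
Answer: 379/42 ≈ 9.0238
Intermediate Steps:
B(C) = 1/42
O(G) = 9
B(47) + O(s) = 1/42 + 9 = 379/42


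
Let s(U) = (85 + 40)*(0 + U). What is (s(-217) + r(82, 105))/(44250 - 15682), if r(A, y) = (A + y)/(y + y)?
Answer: -5696063/5999280 ≈ -0.94946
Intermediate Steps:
s(U) = 125*U
r(A, y) = (A + y)/(2*y) (r(A, y) = (A + y)/((2*y)) = (A + y)*(1/(2*y)) = (A + y)/(2*y))
(s(-217) + r(82, 105))/(44250 - 15682) = (125*(-217) + (½)*(82 + 105)/105)/(44250 - 15682) = (-27125 + (½)*(1/105)*187)/28568 = (-27125 + 187/210)*(1/28568) = -5696063/210*1/28568 = -5696063/5999280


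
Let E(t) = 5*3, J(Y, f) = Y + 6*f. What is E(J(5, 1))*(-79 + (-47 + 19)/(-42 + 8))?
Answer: -19935/17 ≈ -1172.6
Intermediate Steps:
E(t) = 15
E(J(5, 1))*(-79 + (-47 + 19)/(-42 + 8)) = 15*(-79 + (-47 + 19)/(-42 + 8)) = 15*(-79 - 28/(-34)) = 15*(-79 - 28*(-1/34)) = 15*(-79 + 14/17) = 15*(-1329/17) = -19935/17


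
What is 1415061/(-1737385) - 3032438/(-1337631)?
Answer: 3375682834139/2323980034935 ≈ 1.4525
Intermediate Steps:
1415061/(-1737385) - 3032438/(-1337631) = 1415061*(-1/1737385) - 3032438*(-1/1337631) = -1415061/1737385 + 3032438/1337631 = 3375682834139/2323980034935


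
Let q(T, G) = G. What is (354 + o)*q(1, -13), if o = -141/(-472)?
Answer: -2173977/472 ≈ -4605.9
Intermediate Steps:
o = 141/472 (o = -141*(-1/472) = 141/472 ≈ 0.29873)
(354 + o)*q(1, -13) = (354 + 141/472)*(-13) = (167229/472)*(-13) = -2173977/472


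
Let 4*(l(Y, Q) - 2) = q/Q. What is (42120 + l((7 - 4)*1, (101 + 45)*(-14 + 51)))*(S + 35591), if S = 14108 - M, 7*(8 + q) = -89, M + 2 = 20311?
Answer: 93624858753465/75628 ≈ 1.2380e+9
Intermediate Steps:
M = 20309 (M = -2 + 20311 = 20309)
q = -145/7 (q = -8 + (⅐)*(-89) = -8 - 89/7 = -145/7 ≈ -20.714)
l(Y, Q) = 2 - 145/(28*Q) (l(Y, Q) = 2 + (-145/(7*Q))/4 = 2 - 145/(28*Q))
S = -6201 (S = 14108 - 1*20309 = 14108 - 20309 = -6201)
(42120 + l((7 - 4)*1, (101 + 45)*(-14 + 51)))*(S + 35591) = (42120 + (2 - 145*1/((-14 + 51)*(101 + 45))/28))*(-6201 + 35591) = (42120 + (2 - 145/(28*(146*37))))*29390 = (42120 + (2 - 145/28/5402))*29390 = (42120 + (2 - 145/28*1/5402))*29390 = (42120 + (2 - 145/151256))*29390 = (42120 + 302367/151256)*29390 = (6371205087/151256)*29390 = 93624858753465/75628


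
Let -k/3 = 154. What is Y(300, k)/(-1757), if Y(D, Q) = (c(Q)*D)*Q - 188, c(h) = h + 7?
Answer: -63062812/1757 ≈ -35892.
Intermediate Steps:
k = -462 (k = -3*154 = -462)
c(h) = 7 + h
Y(D, Q) = -188 + D*Q*(7 + Q) (Y(D, Q) = ((7 + Q)*D)*Q - 188 = (D*(7 + Q))*Q - 188 = D*Q*(7 + Q) - 188 = -188 + D*Q*(7 + Q))
Y(300, k)/(-1757) = (-188 + 300*(-462)*(7 - 462))/(-1757) = (-188 + 300*(-462)*(-455))*(-1/1757) = (-188 + 63063000)*(-1/1757) = 63062812*(-1/1757) = -63062812/1757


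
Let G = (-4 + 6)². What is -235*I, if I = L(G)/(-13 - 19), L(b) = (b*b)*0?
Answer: 0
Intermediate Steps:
G = 4 (G = 2² = 4)
L(b) = 0 (L(b) = b²*0 = 0)
I = 0 (I = 0/(-13 - 19) = 0/(-32) = 0*(-1/32) = 0)
-235*I = -235*0 = 0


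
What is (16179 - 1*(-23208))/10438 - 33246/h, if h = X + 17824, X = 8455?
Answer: 688029225/274300202 ≈ 2.5083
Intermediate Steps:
h = 26279 (h = 8455 + 17824 = 26279)
(16179 - 1*(-23208))/10438 - 33246/h = (16179 - 1*(-23208))/10438 - 33246/26279 = (16179 + 23208)*(1/10438) - 33246*1/26279 = 39387*(1/10438) - 33246/26279 = 39387/10438 - 33246/26279 = 688029225/274300202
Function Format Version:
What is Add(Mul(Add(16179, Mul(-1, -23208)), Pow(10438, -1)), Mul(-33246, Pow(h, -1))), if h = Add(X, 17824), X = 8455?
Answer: Rational(688029225, 274300202) ≈ 2.5083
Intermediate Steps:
h = 26279 (h = Add(8455, 17824) = 26279)
Add(Mul(Add(16179, Mul(-1, -23208)), Pow(10438, -1)), Mul(-33246, Pow(h, -1))) = Add(Mul(Add(16179, Mul(-1, -23208)), Pow(10438, -1)), Mul(-33246, Pow(26279, -1))) = Add(Mul(Add(16179, 23208), Rational(1, 10438)), Mul(-33246, Rational(1, 26279))) = Add(Mul(39387, Rational(1, 10438)), Rational(-33246, 26279)) = Add(Rational(39387, 10438), Rational(-33246, 26279)) = Rational(688029225, 274300202)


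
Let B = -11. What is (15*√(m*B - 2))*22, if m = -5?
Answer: 330*√53 ≈ 2402.4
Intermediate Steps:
(15*√(m*B - 2))*22 = (15*√(-5*(-11) - 2))*22 = (15*√(55 - 2))*22 = (15*√53)*22 = 330*√53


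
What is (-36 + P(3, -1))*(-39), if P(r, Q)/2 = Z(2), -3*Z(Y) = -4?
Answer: 1300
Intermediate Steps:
Z(Y) = 4/3 (Z(Y) = -⅓*(-4) = 4/3)
P(r, Q) = 8/3 (P(r, Q) = 2*(4/3) = 8/3)
(-36 + P(3, -1))*(-39) = (-36 + 8/3)*(-39) = -100/3*(-39) = 1300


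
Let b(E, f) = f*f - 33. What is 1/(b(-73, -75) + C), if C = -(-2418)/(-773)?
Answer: 773/4320198 ≈ 0.00017893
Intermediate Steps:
b(E, f) = -33 + f² (b(E, f) = f² - 33 = -33 + f²)
C = -2418/773 (C = -(-2418)*(-1)/773 = -3*806/773 = -2418/773 ≈ -3.1281)
1/(b(-73, -75) + C) = 1/((-33 + (-75)²) - 2418/773) = 1/((-33 + 5625) - 2418/773) = 1/(5592 - 2418/773) = 1/(4320198/773) = 773/4320198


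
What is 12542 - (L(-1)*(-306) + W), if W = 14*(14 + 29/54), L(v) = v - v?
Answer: 333139/27 ≈ 12338.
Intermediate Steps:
L(v) = 0
W = 5495/27 (W = 14*(14 + 29*(1/54)) = 14*(14 + 29/54) = 14*(785/54) = 5495/27 ≈ 203.52)
12542 - (L(-1)*(-306) + W) = 12542 - (0*(-306) + 5495/27) = 12542 - (0 + 5495/27) = 12542 - 1*5495/27 = 12542 - 5495/27 = 333139/27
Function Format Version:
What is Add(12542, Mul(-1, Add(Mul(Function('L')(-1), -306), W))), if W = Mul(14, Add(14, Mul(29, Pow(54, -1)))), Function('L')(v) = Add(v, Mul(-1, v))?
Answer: Rational(333139, 27) ≈ 12338.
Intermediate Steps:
Function('L')(v) = 0
W = Rational(5495, 27) (W = Mul(14, Add(14, Mul(29, Rational(1, 54)))) = Mul(14, Add(14, Rational(29, 54))) = Mul(14, Rational(785, 54)) = Rational(5495, 27) ≈ 203.52)
Add(12542, Mul(-1, Add(Mul(Function('L')(-1), -306), W))) = Add(12542, Mul(-1, Add(Mul(0, -306), Rational(5495, 27)))) = Add(12542, Mul(-1, Add(0, Rational(5495, 27)))) = Add(12542, Mul(-1, Rational(5495, 27))) = Add(12542, Rational(-5495, 27)) = Rational(333139, 27)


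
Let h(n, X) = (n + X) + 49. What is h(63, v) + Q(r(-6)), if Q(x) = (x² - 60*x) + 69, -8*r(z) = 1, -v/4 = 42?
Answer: 1313/64 ≈ 20.516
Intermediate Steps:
v = -168 (v = -4*42 = -168)
r(z) = -⅛ (r(z) = -⅛*1 = -⅛)
h(n, X) = 49 + X + n (h(n, X) = (X + n) + 49 = 49 + X + n)
Q(x) = 69 + x² - 60*x
h(63, v) + Q(r(-6)) = (49 - 168 + 63) + (69 + (-⅛)² - 60*(-⅛)) = -56 + (69 + 1/64 + 15/2) = -56 + 4897/64 = 1313/64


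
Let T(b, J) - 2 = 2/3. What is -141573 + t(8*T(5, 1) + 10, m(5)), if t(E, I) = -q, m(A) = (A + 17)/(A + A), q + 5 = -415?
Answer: -141153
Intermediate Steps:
q = -420 (q = -5 - 415 = -420)
m(A) = (17 + A)/(2*A) (m(A) = (17 + A)/((2*A)) = (17 + A)*(1/(2*A)) = (17 + A)/(2*A))
T(b, J) = 8/3 (T(b, J) = 2 + 2/3 = 2 + 2*(⅓) = 2 + ⅔ = 8/3)
t(E, I) = 420 (t(E, I) = -1*(-420) = 420)
-141573 + t(8*T(5, 1) + 10, m(5)) = -141573 + 420 = -141153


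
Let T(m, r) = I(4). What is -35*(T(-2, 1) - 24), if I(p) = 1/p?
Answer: 3325/4 ≈ 831.25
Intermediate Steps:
T(m, r) = ¼ (T(m, r) = 1/4 = ¼)
-35*(T(-2, 1) - 24) = -35*(¼ - 24) = -35*(-95/4) = 3325/4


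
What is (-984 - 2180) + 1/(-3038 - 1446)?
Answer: -14187377/4484 ≈ -3164.0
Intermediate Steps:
(-984 - 2180) + 1/(-3038 - 1446) = -3164 + 1/(-4484) = -3164 - 1/4484 = -14187377/4484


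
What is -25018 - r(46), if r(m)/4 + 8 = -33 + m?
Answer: -25038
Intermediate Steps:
r(m) = -164 + 4*m (r(m) = -32 + 4*(-33 + m) = -32 + (-132 + 4*m) = -164 + 4*m)
-25018 - r(46) = -25018 - (-164 + 4*46) = -25018 - (-164 + 184) = -25018 - 1*20 = -25018 - 20 = -25038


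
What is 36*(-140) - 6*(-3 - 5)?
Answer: -4992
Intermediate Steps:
36*(-140) - 6*(-3 - 5) = -5040 - 6*(-8) = -5040 + 48 = -4992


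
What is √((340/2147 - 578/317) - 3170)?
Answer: 4*I*√91822674466099/680599 ≈ 56.318*I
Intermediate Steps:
√((340/2147 - 578/317) - 3170) = √(-1133186/680599 - 3170) = √(-2158632016/680599) = 4*I*√91822674466099/680599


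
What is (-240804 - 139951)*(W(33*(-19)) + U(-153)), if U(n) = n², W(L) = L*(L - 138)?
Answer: -191544133320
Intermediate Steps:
W(L) = L*(-138 + L)
(-240804 - 139951)*(W(33*(-19)) + U(-153)) = (-240804 - 139951)*((33*(-19))*(-138 + 33*(-19)) + (-153)²) = -380755*(-627*(-138 - 627) + 23409) = -380755*(-627*(-765) + 23409) = -380755*(479655 + 23409) = -380755*503064 = -191544133320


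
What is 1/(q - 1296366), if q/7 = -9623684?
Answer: -1/68662154 ≈ -1.4564e-8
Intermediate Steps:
q = -67365788 (q = 7*(-9623684) = -67365788)
1/(q - 1296366) = 1/(-67365788 - 1296366) = 1/(-68662154) = -1/68662154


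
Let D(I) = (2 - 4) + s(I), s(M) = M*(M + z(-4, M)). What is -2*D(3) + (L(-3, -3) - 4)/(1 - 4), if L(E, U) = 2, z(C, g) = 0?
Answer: -40/3 ≈ -13.333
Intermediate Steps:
s(M) = M**2 (s(M) = M*(M + 0) = M*M = M**2)
D(I) = -2 + I**2 (D(I) = (2 - 4) + I**2 = -2 + I**2)
-2*D(3) + (L(-3, -3) - 4)/(1 - 4) = -2*(-2 + 3**2) + (2 - 4)/(1 - 4) = -2*(-2 + 9) - 2/(-3) = -2*7 - 2*(-1/3) = -14 + 2/3 = -40/3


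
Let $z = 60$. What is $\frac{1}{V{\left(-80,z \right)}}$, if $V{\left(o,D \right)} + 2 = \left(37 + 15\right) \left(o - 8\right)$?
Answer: $- \frac{1}{4578} \approx -0.00021844$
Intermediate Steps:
$V{\left(o,D \right)} = -418 + 52 o$ ($V{\left(o,D \right)} = -2 + \left(37 + 15\right) \left(o - 8\right) = -2 + 52 \left(-8 + o\right) = -2 + \left(-416 + 52 o\right) = -418 + 52 o$)
$\frac{1}{V{\left(-80,z \right)}} = \frac{1}{-418 + 52 \left(-80\right)} = \frac{1}{-418 - 4160} = \frac{1}{-4578} = - \frac{1}{4578}$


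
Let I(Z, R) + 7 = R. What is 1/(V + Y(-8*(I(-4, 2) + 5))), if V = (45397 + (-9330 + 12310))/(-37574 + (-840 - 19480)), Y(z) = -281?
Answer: -57894/16316591 ≈ -0.0035482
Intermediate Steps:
I(Z, R) = -7 + R
V = -48377/57894 (V = (45397 + 2980)/(-37574 - 20320) = 48377/(-57894) = 48377*(-1/57894) = -48377/57894 ≈ -0.83561)
1/(V + Y(-8*(I(-4, 2) + 5))) = 1/(-48377/57894 - 281) = 1/(-16316591/57894) = -57894/16316591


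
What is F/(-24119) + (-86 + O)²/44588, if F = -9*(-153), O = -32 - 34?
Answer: 123961925/268854493 ≈ 0.46107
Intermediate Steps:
O = -66
F = 1377
F/(-24119) + (-86 + O)²/44588 = 1377/(-24119) + (-86 - 66)²/44588 = 1377*(-1/24119) + (-152)²*(1/44588) = -1377/24119 + 23104*(1/44588) = -1377/24119 + 5776/11147 = 123961925/268854493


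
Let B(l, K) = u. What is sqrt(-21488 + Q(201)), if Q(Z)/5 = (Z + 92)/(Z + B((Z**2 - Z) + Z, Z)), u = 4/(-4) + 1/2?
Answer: I*sqrt(3454116958)/401 ≈ 146.56*I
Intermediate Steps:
u = -1/2 (u = 4*(-1/4) + 1*(1/2) = -1 + 1/2 = -1/2 ≈ -0.50000)
B(l, K) = -1/2
Q(Z) = 5*(92 + Z)/(-1/2 + Z) (Q(Z) = 5*((Z + 92)/(Z - 1/2)) = 5*((92 + Z)/(-1/2 + Z)) = 5*(92 + Z)/(-1/2 + Z))
sqrt(-21488 + Q(201)) = sqrt(-21488 + 10*(92 + 201)/(-1 + 2*201)) = sqrt(-21488 + 10*293/(-1 + 402)) = sqrt(-21488 + 10*293/401) = sqrt(-21488 + 10*(1/401)*293) = sqrt(-21488 + 2930/401) = sqrt(-8613758/401) = I*sqrt(3454116958)/401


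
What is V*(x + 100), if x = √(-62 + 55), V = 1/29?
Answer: 100/29 + I*√7/29 ≈ 3.4483 + 0.091233*I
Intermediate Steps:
V = 1/29 ≈ 0.034483
x = I*√7 (x = √(-7) = I*√7 ≈ 2.6458*I)
V*(x + 100) = (I*√7 + 100)/29 = (100 + I*√7)/29 = 100/29 + I*√7/29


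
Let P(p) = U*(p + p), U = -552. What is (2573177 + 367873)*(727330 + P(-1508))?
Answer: 7035468050100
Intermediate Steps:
P(p) = -1104*p (P(p) = -552*(p + p) = -1104*p)
(2573177 + 367873)*(727330 + P(-1508)) = (2573177 + 367873)*(727330 - 1104*(-1508)) = 2941050*(727330 + 1664832) = 2941050*2392162 = 7035468050100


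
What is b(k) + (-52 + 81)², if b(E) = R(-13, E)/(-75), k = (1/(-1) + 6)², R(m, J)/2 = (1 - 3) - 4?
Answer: 21029/25 ≈ 841.16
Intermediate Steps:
R(m, J) = -12 (R(m, J) = 2*((1 - 3) - 4) = 2*(-2 - 4) = 2*(-6) = -12)
k = 25 (k = (-1 + 6)² = 5² = 25)
b(E) = 4/25 (b(E) = -12/(-75) = -12*(-1/75) = 4/25)
b(k) + (-52 + 81)² = 4/25 + (-52 + 81)² = 4/25 + 29² = 4/25 + 841 = 21029/25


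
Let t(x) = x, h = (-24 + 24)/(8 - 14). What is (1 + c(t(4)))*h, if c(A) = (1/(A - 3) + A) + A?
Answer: 0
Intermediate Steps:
h = 0 (h = 0/(-6) = 0*(-1/6) = 0)
c(A) = 1/(-3 + A) + 2*A (c(A) = (1/(-3 + A) + A) + A = (A + 1/(-3 + A)) + A = 1/(-3 + A) + 2*A)
(1 + c(t(4)))*h = (1 + (1 - 6*4 + 2*4**2)/(-3 + 4))*0 = (1 + (1 - 24 + 2*16)/1)*0 = (1 + 1*(1 - 24 + 32))*0 = (1 + 1*9)*0 = (1 + 9)*0 = 10*0 = 0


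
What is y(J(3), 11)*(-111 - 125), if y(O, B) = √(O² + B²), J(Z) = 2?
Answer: -1180*√5 ≈ -2638.6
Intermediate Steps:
y(O, B) = √(B² + O²)
y(J(3), 11)*(-111 - 125) = √(11² + 2²)*(-111 - 125) = √(121 + 4)*(-236) = √125*(-236) = (5*√5)*(-236) = -1180*√5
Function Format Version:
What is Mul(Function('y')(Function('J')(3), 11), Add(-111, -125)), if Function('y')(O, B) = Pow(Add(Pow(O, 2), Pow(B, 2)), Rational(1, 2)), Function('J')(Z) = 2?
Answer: Mul(-1180, Pow(5, Rational(1, 2))) ≈ -2638.6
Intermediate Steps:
Function('y')(O, B) = Pow(Add(Pow(B, 2), Pow(O, 2)), Rational(1, 2))
Mul(Function('y')(Function('J')(3), 11), Add(-111, -125)) = Mul(Pow(Add(Pow(11, 2), Pow(2, 2)), Rational(1, 2)), Add(-111, -125)) = Mul(Pow(Add(121, 4), Rational(1, 2)), -236) = Mul(Pow(125, Rational(1, 2)), -236) = Mul(Mul(5, Pow(5, Rational(1, 2))), -236) = Mul(-1180, Pow(5, Rational(1, 2)))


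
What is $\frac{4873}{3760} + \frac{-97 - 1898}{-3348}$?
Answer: $\frac{1984667}{1049040} \approx 1.8919$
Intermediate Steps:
$\frac{4873}{3760} + \frac{-97 - 1898}{-3348} = 4873 \cdot \frac{1}{3760} - - \frac{665}{1116} = \frac{4873}{3760} + \frac{665}{1116} = \frac{1984667}{1049040}$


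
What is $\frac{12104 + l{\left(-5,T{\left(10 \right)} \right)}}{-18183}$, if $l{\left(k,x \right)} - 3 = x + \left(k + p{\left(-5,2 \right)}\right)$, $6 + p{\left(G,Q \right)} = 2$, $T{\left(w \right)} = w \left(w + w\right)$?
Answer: $- \frac{1118}{1653} \approx -0.67635$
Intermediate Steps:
$T{\left(w \right)} = 2 w^{2}$ ($T{\left(w \right)} = w 2 w = 2 w^{2}$)
$p{\left(G,Q \right)} = -4$ ($p{\left(G,Q \right)} = -6 + 2 = -4$)
$l{\left(k,x \right)} = -1 + k + x$ ($l{\left(k,x \right)} = 3 + \left(x + \left(k - 4\right)\right) = 3 + \left(x + \left(-4 + k\right)\right) = 3 + \left(-4 + k + x\right) = -1 + k + x$)
$\frac{12104 + l{\left(-5,T{\left(10 \right)} \right)}}{-18183} = \frac{12104 - \left(6 - 200\right)}{-18183} = \left(12104 - -194\right) \left(- \frac{1}{18183}\right) = \left(12104 + 194\right) \left(- \frac{1}{18183}\right) = 12298 \left(- \frac{1}{18183}\right) = - \frac{1118}{1653}$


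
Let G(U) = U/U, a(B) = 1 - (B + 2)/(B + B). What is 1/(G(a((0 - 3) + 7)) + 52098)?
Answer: 1/52099 ≈ 1.9194e-5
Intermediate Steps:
a(B) = 1 - (2 + B)/(2*B)
G(U) = 1
1/(G(a((0 - 3) + 7)) + 52098) = 1/(1 + 52098) = 1/52099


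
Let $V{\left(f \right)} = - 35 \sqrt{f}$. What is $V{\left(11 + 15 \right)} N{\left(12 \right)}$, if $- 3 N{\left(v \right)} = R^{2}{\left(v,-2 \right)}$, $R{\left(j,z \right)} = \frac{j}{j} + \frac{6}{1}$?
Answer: $\frac{1715 \sqrt{26}}{3} \approx 2914.9$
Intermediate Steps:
$R{\left(j,z \right)} = 7$ ($R{\left(j,z \right)} = 1 + 6 \cdot 1 = 1 + 6 = 7$)
$N{\left(v \right)} = - \frac{49}{3}$ ($N{\left(v \right)} = - \frac{7^{2}}{3} = \left(- \frac{1}{3}\right) 49 = - \frac{49}{3}$)
$V{\left(11 + 15 \right)} N{\left(12 \right)} = - 35 \sqrt{11 + 15} \left(- \frac{49}{3}\right) = - 35 \sqrt{26} \left(- \frac{49}{3}\right) = \frac{1715 \sqrt{26}}{3}$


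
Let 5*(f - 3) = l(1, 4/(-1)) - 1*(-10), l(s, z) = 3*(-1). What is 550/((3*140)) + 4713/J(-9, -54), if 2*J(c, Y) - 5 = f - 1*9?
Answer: 989785/42 ≈ 23566.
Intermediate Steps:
l(s, z) = -3
f = 22/5 (f = 3 + (-3 - 1*(-10))/5 = 3 + (-3 + 10)/5 = 3 + (1/5)*7 = 3 + 7/5 = 22/5 ≈ 4.4000)
J(c, Y) = 1/5 (J(c, Y) = 5/2 + (22/5 - 1*9)/2 = 5/2 + (22/5 - 9)/2 = 5/2 + (1/2)*(-23/5) = 5/2 - 23/10 = 1/5)
550/((3*140)) + 4713/J(-9, -54) = 550/((3*140)) + 4713/(1/5) = 550/420 + 4713*5 = 550*(1/420) + 23565 = 55/42 + 23565 = 989785/42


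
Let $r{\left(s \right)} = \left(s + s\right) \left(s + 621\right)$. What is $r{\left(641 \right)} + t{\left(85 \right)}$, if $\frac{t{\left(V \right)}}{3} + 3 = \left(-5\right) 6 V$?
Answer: $1610225$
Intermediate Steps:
$r{\left(s \right)} = 2 s \left(621 + s\right)$
$t{\left(V \right)} = -9 - 90 V$ ($t{\left(V \right)} = -9 + 3 \left(-5\right) 6 V = -9 + 3 \left(- 30 V\right) = -9 - 90 V$)
$r{\left(641 \right)} + t{\left(85 \right)} = 2 \cdot 641 \left(621 + 641\right) - 7659 = 2 \cdot 641 \cdot 1262 - 7659 = 1617884 - 7659 = 1610225$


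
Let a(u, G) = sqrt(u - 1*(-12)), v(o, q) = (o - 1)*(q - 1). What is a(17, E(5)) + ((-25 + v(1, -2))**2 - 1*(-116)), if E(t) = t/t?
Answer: 741 + sqrt(29) ≈ 746.38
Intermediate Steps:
E(t) = 1
v(o, q) = (-1 + o)*(-1 + q)
a(u, G) = sqrt(12 + u) (a(u, G) = sqrt(u + 12) = sqrt(12 + u))
a(17, E(5)) + ((-25 + v(1, -2))**2 - 1*(-116)) = sqrt(12 + 17) + ((-25 + (1 - 1*1 - 1*(-2) + 1*(-2)))**2 - 1*(-116)) = sqrt(29) + ((-25 + (1 - 1 + 2 - 2))**2 + 116) = sqrt(29) + ((-25 + 0)**2 + 116) = sqrt(29) + ((-25)**2 + 116) = sqrt(29) + (625 + 116) = sqrt(29) + 741 = 741 + sqrt(29)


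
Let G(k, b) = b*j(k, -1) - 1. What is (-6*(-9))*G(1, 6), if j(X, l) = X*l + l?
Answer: -702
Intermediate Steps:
j(X, l) = l + X*l
G(k, b) = -1 + b*(-1 - k) (G(k, b) = b*(-(1 + k)) - 1 = b*(-1 - k) - 1 = -1 + b*(-1 - k))
(-6*(-9))*G(1, 6) = (-6*(-9))*(-1 - 1*6*(1 + 1)) = 54*(-1 - 1*6*2) = 54*(-1 - 12) = 54*(-13) = -702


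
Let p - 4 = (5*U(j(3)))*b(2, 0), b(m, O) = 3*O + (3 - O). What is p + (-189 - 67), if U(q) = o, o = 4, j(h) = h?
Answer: -192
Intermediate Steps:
U(q) = 4
b(m, O) = 3 + 2*O
p = 64 (p = 4 + (5*4)*(3 + 2*0) = 4 + 20*(3 + 0) = 4 + 20*3 = 4 + 60 = 64)
p + (-189 - 67) = 64 + (-189 - 67) = 64 - 256 = -192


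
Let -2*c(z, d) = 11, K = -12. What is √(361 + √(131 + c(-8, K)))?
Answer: √(1444 + 2*√502)/2 ≈ 19.293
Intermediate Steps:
c(z, d) = -11/2 (c(z, d) = -½*11 = -11/2)
√(361 + √(131 + c(-8, K))) = √(361 + √(131 - 11/2)) = √(361 + √(251/2)) = √(361 + √502/2)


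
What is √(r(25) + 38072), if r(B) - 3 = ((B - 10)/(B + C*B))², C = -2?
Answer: 2*√237971/5 ≈ 195.13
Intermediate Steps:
r(B) = 3 + (-10 + B)²/B² (r(B) = 3 + ((B - 10)/(B - 2*B))² = 3 + ((-10 + B)/((-B)))² = 3 + ((-10 + B)*(-1/B))² = 3 + (-(-10 + B)/B)² = 3 + (-10 + B)²/B²)
√(r(25) + 38072) = √((3 + (-10 + 25)²/25²) + 38072) = √((3 + (1/625)*15²) + 38072) = √((3 + (1/625)*225) + 38072) = √((3 + 9/25) + 38072) = √(84/25 + 38072) = √(951884/25) = 2*√237971/5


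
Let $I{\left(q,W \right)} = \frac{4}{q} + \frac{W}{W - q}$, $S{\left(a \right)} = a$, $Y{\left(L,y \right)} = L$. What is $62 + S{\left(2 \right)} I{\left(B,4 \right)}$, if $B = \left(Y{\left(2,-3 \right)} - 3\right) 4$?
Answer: $61$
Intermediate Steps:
$B = -4$ ($B = \left(2 - 3\right) 4 = \left(-1\right) 4 = -4$)
$62 + S{\left(2 \right)} I{\left(B,4 \right)} = 62 + 2 \frac{\left(-4\right) \left(-4\right) + 4 \cdot 4 + 4 \left(-4\right)}{\left(-4\right) \left(4 - -4\right)} = 62 + 2 \left(- \frac{16 + 16 - 16}{4 \left(4 + 4\right)}\right) = 62 + 2 \left(\left(- \frac{1}{4}\right) \frac{1}{8} \cdot 16\right) = 62 + 2 \left(- \frac{1}{2}\right) = 62 - 1 = 61$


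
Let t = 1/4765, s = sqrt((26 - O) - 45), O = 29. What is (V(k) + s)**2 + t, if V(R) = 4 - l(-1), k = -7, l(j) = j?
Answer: -109594/4765 + 40*I*sqrt(3) ≈ -23.0 + 69.282*I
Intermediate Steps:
V(R) = 5 (V(R) = 4 - 1*(-1) = 4 + 1 = 5)
s = 4*I*sqrt(3) (s = sqrt((26 - 1*29) - 45) = sqrt((26 - 29) - 45) = sqrt(-3 - 45) = sqrt(-48) = 4*I*sqrt(3) ≈ 6.9282*I)
t = 1/4765 ≈ 0.00020986
(V(k) + s)**2 + t = (5 + 4*I*sqrt(3))**2 + 1/4765 = 1/4765 + (5 + 4*I*sqrt(3))**2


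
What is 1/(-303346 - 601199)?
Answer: -1/904545 ≈ -1.1055e-6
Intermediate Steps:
1/(-303346 - 601199) = 1/(-904545) = -1/904545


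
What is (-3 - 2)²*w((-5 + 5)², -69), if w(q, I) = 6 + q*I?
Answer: 150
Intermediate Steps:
w(q, I) = 6 + I*q
(-3 - 2)²*w((-5 + 5)², -69) = (-3 - 2)²*(6 - 69*(-5 + 5)²) = (-5)²*(6 - 69*0²) = 25*(6 - 69*0) = 25*(6 + 0) = 25*6 = 150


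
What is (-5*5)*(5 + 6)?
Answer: -275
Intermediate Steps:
(-5*5)*(5 + 6) = -25*11 = -275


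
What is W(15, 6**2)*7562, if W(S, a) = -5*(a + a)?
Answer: -2722320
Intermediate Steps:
W(S, a) = -10*a
W(15, 6**2)*7562 = -10*6**2*7562 = -10*36*7562 = -360*7562 = -2722320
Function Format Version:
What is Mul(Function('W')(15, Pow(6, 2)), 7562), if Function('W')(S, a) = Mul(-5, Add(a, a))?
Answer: -2722320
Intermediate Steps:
Function('W')(S, a) = Mul(-10, a) (Function('W')(S, a) = Mul(-5, Mul(2, a)) = Mul(-10, a))
Mul(Function('W')(15, Pow(6, 2)), 7562) = Mul(Mul(-10, Pow(6, 2)), 7562) = Mul(Mul(-10, 36), 7562) = Mul(-360, 7562) = -2722320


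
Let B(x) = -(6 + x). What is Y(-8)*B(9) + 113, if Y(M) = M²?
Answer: -847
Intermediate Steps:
B(x) = -6 - x
Y(-8)*B(9) + 113 = (-8)²*(-6 - 1*9) + 113 = 64*(-6 - 9) + 113 = 64*(-15) + 113 = -960 + 113 = -847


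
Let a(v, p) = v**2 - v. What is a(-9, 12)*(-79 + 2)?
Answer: -6930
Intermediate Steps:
a(-9, 12)*(-79 + 2) = (-9*(-1 - 9))*(-79 + 2) = -9*(-10)*(-77) = 90*(-77) = -6930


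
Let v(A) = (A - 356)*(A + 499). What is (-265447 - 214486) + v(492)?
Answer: -345157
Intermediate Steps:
v(A) = (-356 + A)*(499 + A)
(-265447 - 214486) + v(492) = (-265447 - 214486) + (-177644 + 492**2 + 143*492) = -479933 + (-177644 + 242064 + 70356) = -479933 + 134776 = -345157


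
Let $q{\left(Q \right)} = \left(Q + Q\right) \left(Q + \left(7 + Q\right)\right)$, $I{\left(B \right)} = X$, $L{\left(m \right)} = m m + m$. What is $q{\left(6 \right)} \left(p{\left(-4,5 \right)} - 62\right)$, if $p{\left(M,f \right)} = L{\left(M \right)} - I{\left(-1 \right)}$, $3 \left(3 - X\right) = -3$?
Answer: $-12312$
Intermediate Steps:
$X = 4$ ($X = 3 - -1 = 3 + 1 = 4$)
$L{\left(m \right)} = m + m^{2}$ ($L{\left(m \right)} = m^{2} + m = m + m^{2}$)
$I{\left(B \right)} = 4$
$q{\left(Q \right)} = 2 Q \left(7 + 2 Q\right)$
$p{\left(M,f \right)} = -4 + M \left(1 + M\right)$ ($p{\left(M,f \right)} = M \left(1 + M\right) - 4 = -4 + M \left(1 + M\right)$)
$q{\left(6 \right)} \left(p{\left(-4,5 \right)} - 62\right) = 2 \cdot 6 \left(7 + 2 \cdot 6\right) \left(\left(-4 - 4 \left(1 - 4\right)\right) - 62\right) = 2 \cdot 6 \left(7 + 12\right) \left(\left(-4 - -12\right) - 62\right) = 2 \cdot 6 \cdot 19 \left(\left(-4 + 12\right) - 62\right) = 228 \left(8 - 62\right) = 228 \left(-54\right) = -12312$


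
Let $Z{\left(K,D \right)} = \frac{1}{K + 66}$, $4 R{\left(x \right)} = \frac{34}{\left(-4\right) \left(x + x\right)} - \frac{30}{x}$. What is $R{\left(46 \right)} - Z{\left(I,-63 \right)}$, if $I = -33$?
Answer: $- \frac{5257}{24288} \approx -0.21644$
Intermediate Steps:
$R{\left(x \right)} = - \frac{137}{16 x}$ ($R{\left(x \right)} = \frac{\frac{34}{\left(-4\right) \left(x + x\right)} - \frac{30}{x}}{4} = \frac{\frac{34}{\left(-4\right) 2 x} - \frac{30}{x}}{4} = \frac{\frac{34}{\left(-8\right) x} - \frac{30}{x}}{4} = \frac{34 \left(- \frac{1}{8 x}\right) - \frac{30}{x}}{4} = \frac{- \frac{17}{4 x} - \frac{30}{x}}{4} = \frac{\left(- \frac{137}{4}\right) \frac{1}{x}}{4} = - \frac{137}{16 x}$)
$Z{\left(K,D \right)} = \frac{1}{66 + K}$
$R{\left(46 \right)} - Z{\left(I,-63 \right)} = - \frac{137}{16 \cdot 46} - \frac{1}{66 - 33} = \left(- \frac{137}{16}\right) \frac{1}{46} - \frac{1}{33} = - \frac{137}{736} - \frac{1}{33} = - \frac{5257}{24288}$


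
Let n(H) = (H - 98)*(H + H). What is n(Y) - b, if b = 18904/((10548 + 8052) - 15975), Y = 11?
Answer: -5043154/2625 ≈ -1921.2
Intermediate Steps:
b = 18904/2625 (b = 18904/(18600 - 15975) = 18904/2625 ≈ 7.2015)
n(H) = 2*H*(-98 + H) (n(H) = (-98 + H)*(2*H) = 2*H*(-98 + H))
n(Y) - b = 2*11*(-98 + 11) - 1*18904/2625 = 2*11*(-87) - 18904/2625 = -1914 - 18904/2625 = -5043154/2625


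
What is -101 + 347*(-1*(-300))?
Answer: 103999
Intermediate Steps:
-101 + 347*(-1*(-300)) = -101 + 347*300 = -101 + 104100 = 103999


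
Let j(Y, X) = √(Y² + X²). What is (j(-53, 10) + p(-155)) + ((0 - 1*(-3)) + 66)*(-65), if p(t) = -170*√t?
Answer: -4485 + √2909 - 170*I*√155 ≈ -4431.1 - 2116.5*I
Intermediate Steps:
j(Y, X) = √(X² + Y²)
(j(-53, 10) + p(-155)) + ((0 - 1*(-3)) + 66)*(-65) = (√(10² + (-53)²) - 170*I*√155) + ((0 - 1*(-3)) + 66)*(-65) = (√(100 + 2809) - 170*I*√155) + ((0 + 3) + 66)*(-65) = (√2909 - 170*I*√155) + (3 + 66)*(-65) = (√2909 - 170*I*√155) + 69*(-65) = (√2909 - 170*I*√155) - 4485 = -4485 + √2909 - 170*I*√155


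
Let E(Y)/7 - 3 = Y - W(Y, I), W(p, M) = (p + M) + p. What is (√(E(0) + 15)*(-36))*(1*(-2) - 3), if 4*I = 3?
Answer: 90*√123 ≈ 998.15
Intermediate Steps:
I = ¾ (I = (¼)*3 = ¾ ≈ 0.75000)
W(p, M) = M + 2*p (W(p, M) = (M + p) + p = M + 2*p)
E(Y) = 63/4 - 7*Y (E(Y) = 21 + 7*(Y - (¾ + 2*Y)) = 21 + 7*(Y + (-¾ - 2*Y)) = 21 + 7*(-¾ - Y) = 21 + (-21/4 - 7*Y) = 63/4 - 7*Y)
(√(E(0) + 15)*(-36))*(1*(-2) - 3) = (√((63/4 - 7*0) + 15)*(-36))*(1*(-2) - 3) = (√((63/4 + 0) + 15)*(-36))*(-2 - 3) = (√(63/4 + 15)*(-36))*(-5) = (√(123/4)*(-36))*(-5) = ((√123/2)*(-36))*(-5) = -18*√123*(-5) = 90*√123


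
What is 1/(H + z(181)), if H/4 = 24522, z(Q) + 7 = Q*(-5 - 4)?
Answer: 1/96452 ≈ 1.0368e-5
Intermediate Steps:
z(Q) = -7 - 9*Q (z(Q) = -7 + Q*(-5 - 4) = -7 + Q*(-9) = -7 - 9*Q)
H = 98088 (H = 4*24522 = 98088)
1/(H + z(181)) = 1/(98088 + (-7 - 9*181)) = 1/(98088 + (-7 - 1629)) = 1/(98088 - 1636) = 1/96452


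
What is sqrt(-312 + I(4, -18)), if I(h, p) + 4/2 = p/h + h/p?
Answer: I*sqrt(11474)/6 ≈ 17.853*I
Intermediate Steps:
I(h, p) = -2 + h/p + p/h (I(h, p) = -2 + (p/h + h/p) = -2 + (h/p + p/h) = -2 + h/p + p/h)
sqrt(-312 + I(4, -18)) = sqrt(-312 + (-2 + 4/(-18) - 18/4)) = sqrt(-312 + (-2 + 4*(-1/18) - 18*1/4)) = sqrt(-312 + (-2 - 2/9 - 9/2)) = sqrt(-312 - 121/18) = sqrt(-5737/18) = I*sqrt(11474)/6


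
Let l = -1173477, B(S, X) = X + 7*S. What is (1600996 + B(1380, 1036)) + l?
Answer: 438215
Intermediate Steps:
(1600996 + B(1380, 1036)) + l = (1600996 + (1036 + 7*1380)) - 1173477 = (1600996 + (1036 + 9660)) - 1173477 = (1600996 + 10696) - 1173477 = 1611692 - 1173477 = 438215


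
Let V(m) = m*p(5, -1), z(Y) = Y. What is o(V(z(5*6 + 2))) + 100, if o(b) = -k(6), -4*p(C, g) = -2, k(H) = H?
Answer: 94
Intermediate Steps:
p(C, g) = 1/2 (p(C, g) = -1/4*(-2) = 1/2)
V(m) = m/2 (V(m) = m*(1/2) = m/2)
o(b) = -6 (o(b) = -1*6 = -6)
o(V(z(5*6 + 2))) + 100 = -6 + 100 = 94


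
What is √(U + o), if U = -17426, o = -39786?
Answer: 2*I*√14303 ≈ 239.19*I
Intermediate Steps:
√(U + o) = √(-17426 - 39786) = √(-57212) = 2*I*√14303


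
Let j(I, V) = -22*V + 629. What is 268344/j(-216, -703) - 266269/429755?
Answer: 200065903/12462895 ≈ 16.053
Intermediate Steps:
j(I, V) = 629 - 22*V
268344/j(-216, -703) - 266269/429755 = 268344/(629 - 22*(-703)) - 266269/429755 = 268344/(629 + 15466) - 266269*1/429755 = 268344/16095 - 266269/429755 = 268344*(1/16095) - 266269/429755 = 89448/5365 - 266269/429755 = 200065903/12462895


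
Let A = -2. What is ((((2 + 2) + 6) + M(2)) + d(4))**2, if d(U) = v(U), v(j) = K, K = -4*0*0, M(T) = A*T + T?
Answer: 64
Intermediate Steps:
M(T) = -T (M(T) = -2*T + T = -T)
K = 0 (K = 0*0 = 0)
v(j) = 0
d(U) = 0
((((2 + 2) + 6) + M(2)) + d(4))**2 = ((((2 + 2) + 6) - 1*2) + 0)**2 = (((4 + 6) - 2) + 0)**2 = ((10 - 2) + 0)**2 = (8 + 0)**2 = 8**2 = 64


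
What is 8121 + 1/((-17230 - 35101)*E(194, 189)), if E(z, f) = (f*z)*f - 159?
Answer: 2944990634115464/362638915665 ≈ 8121.0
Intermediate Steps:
E(z, f) = -159 + z*f² (E(z, f) = z*f² - 159 = -159 + z*f²)
8121 + 1/((-17230 - 35101)*E(194, 189)) = 8121 + 1/((-17230 - 35101)*(-159 + 194*189²)) = 8121 + 1/((-52331)*(-159 + 194*35721)) = 8121 - 1/(52331*(-159 + 6929874)) = 8121 - 1/52331/6929715 = 8121 - 1/52331*1/6929715 = 8121 - 1/362638915665 = 2944990634115464/362638915665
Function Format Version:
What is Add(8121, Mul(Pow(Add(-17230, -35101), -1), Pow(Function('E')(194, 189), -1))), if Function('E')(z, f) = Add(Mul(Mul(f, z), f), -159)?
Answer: Rational(2944990634115464, 362638915665) ≈ 8121.0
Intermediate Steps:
Function('E')(z, f) = Add(-159, Mul(z, Pow(f, 2))) (Function('E')(z, f) = Add(Mul(z, Pow(f, 2)), -159) = Add(-159, Mul(z, Pow(f, 2))))
Add(8121, Mul(Pow(Add(-17230, -35101), -1), Pow(Function('E')(194, 189), -1))) = Add(8121, Mul(Pow(Add(-17230, -35101), -1), Pow(Add(-159, Mul(194, Pow(189, 2))), -1))) = Add(8121, Mul(Pow(-52331, -1), Pow(Add(-159, Mul(194, 35721)), -1))) = Add(8121, Mul(Rational(-1, 52331), Pow(Add(-159, 6929874), -1))) = Add(8121, Mul(Rational(-1, 52331), Pow(6929715, -1))) = Add(8121, Mul(Rational(-1, 52331), Rational(1, 6929715))) = Add(8121, Rational(-1, 362638915665)) = Rational(2944990634115464, 362638915665)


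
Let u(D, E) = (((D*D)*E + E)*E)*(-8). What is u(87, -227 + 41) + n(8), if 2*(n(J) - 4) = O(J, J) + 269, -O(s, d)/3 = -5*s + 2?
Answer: -4190267129/2 ≈ -2.0951e+9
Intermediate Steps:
u(D, E) = -8*E*(E + E*D**2) (u(D, E) = ((D**2*E + E)*E)*(-8) = ((E*D**2 + E)*E)*(-8) = ((E + E*D**2)*E)*(-8) = (E*(E + E*D**2))*(-8) = -8*E*(E + E*D**2))
O(s, d) = -6 + 15*s (O(s, d) = -3*(-5*s + 2) = -3*(2 - 5*s) = -6 + 15*s)
n(J) = 271/2 + 15*J/2 (n(J) = 4 + ((-6 + 15*J) + 269)/2 = 4 + (263 + 15*J)/2 = 4 + (263/2 + 15*J/2) = 271/2 + 15*J/2)
u(87, -227 + 41) + n(8) = 8*(-227 + 41)**2*(-1 - 1*87**2) + (271/2 + (15/2)*8) = 8*(-186)**2*(-1 - 1*7569) + (271/2 + 60) = 8*34596*(-1 - 7569) + 391/2 = 8*34596*(-7570) + 391/2 = -2095133760 + 391/2 = -4190267129/2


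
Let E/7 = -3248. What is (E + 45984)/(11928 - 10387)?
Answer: 23248/1541 ≈ 15.086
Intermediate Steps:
E = -22736 (E = 7*(-3248) = -22736)
(E + 45984)/(11928 - 10387) = (-22736 + 45984)/(11928 - 10387) = 23248/1541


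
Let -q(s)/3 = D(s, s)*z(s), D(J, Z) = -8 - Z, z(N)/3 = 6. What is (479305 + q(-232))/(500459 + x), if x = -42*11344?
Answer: 467209/24011 ≈ 19.458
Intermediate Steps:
z(N) = 18 (z(N) = 3*6 = 18)
q(s) = 432 + 54*s (q(s) = -3*(-8 - s)*18 = -3*(-144 - 18*s) = 432 + 54*s)
x = -476448
(479305 + q(-232))/(500459 + x) = (479305 + (432 + 54*(-232)))/(500459 - 476448) = (479305 + (432 - 12528))/24011 = (479305 - 12096)*(1/24011) = 467209*(1/24011) = 467209/24011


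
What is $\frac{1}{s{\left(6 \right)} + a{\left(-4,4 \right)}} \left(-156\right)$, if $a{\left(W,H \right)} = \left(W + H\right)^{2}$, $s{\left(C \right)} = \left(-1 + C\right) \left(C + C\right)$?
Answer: $- \frac{13}{5} \approx -2.6$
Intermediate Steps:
$s{\left(C \right)} = 2 C \left(-1 + C\right)$ ($s{\left(C \right)} = \left(-1 + C\right) 2 C = 2 C \left(-1 + C\right)$)
$a{\left(W,H \right)} = \left(H + W\right)^{2}$
$\frac{1}{s{\left(6 \right)} + a{\left(-4,4 \right)}} \left(-156\right) = \frac{1}{2 \cdot 6 \left(-1 + 6\right) + \left(4 - 4\right)^{2}} \left(-156\right) = \frac{1}{2 \cdot 6 \cdot 5 + 0^{2}} \left(-156\right) = \frac{1}{60 + 0} \left(-156\right) = \frac{1}{60} \left(-156\right) = - \frac{13}{5}$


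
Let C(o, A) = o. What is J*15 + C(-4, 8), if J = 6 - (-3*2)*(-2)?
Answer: -94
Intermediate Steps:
J = -6 (J = 6 - (-6)*(-2) = 6 - 1*12 = 6 - 12 = -6)
J*15 + C(-4, 8) = -6*15 - 4 = -90 - 4 = -94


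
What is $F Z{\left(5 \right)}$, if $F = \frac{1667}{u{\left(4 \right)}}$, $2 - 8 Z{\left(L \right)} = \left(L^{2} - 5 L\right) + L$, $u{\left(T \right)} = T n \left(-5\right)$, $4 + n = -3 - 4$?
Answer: $- \frac{5001}{1760} \approx -2.8415$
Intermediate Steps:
$n = -11$ ($n = -4 - 7 = -11$)
$u{\left(T \right)} = 55 T$ ($u{\left(T \right)} = T \left(-11\right) \left(-5\right) = - 11 T \left(-5\right) = 55 T$)
$Z{\left(L \right)} = \frac{1}{4} + \frac{L}{2} - \frac{L^{2}}{8}$ ($Z{\left(L \right)} = \frac{1}{4} - \frac{\left(L^{2} - 5 L\right) + L}{8} = \frac{1}{4} - \frac{L^{2} - 4 L}{8} = \frac{1}{4} - \left(- \frac{L}{2} + \frac{L^{2}}{8}\right) = \frac{1}{4} + \frac{L}{2} - \frac{L^{2}}{8}$)
$F = \frac{1667}{220}$ ($F = \frac{1667}{55 \cdot 4} = \frac{1667}{220} \approx 7.5773$)
$F Z{\left(5 \right)} = \frac{1667 \left(\frac{1}{4} + \frac{1}{2} \cdot 5 - \frac{5^{2}}{8}\right)}{220} = \frac{1667 \left(\frac{1}{4} + \frac{5}{2} - \frac{25}{8}\right)}{220} = \frac{1667}{220} \left(- \frac{3}{8}\right) = - \frac{5001}{1760}$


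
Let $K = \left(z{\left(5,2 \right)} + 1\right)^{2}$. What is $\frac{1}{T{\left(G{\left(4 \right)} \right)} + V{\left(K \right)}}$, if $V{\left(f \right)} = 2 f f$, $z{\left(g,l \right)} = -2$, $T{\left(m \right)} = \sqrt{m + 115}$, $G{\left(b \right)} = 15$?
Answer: $- \frac{1}{63} + \frac{\sqrt{130}}{126} \approx 0.074617$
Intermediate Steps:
$T{\left(m \right)} = \sqrt{115 + m}$
$K = 1$ ($K = \left(-2 + 1\right)^{2} = \left(-1\right)^{2} = 1$)
$V{\left(f \right)} = 2 f^{2}$
$\frac{1}{T{\left(G{\left(4 \right)} \right)} + V{\left(K \right)}} = \frac{1}{\sqrt{115 + 15} + 2 \cdot 1^{2}} = \frac{1}{\sqrt{130} + 2 \cdot 1} = \frac{1}{\sqrt{130} + 2} = \frac{1}{2 + \sqrt{130}}$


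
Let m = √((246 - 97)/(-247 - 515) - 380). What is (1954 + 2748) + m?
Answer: 4702 + I*√220758258/762 ≈ 4702.0 + 19.499*I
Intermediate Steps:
m = I*√220758258/762 (m = √(149/(-762) - 380) = √(149*(-1/762) - 380) = √(-149/762 - 380) = √(-289709/762) = I*√220758258/762 ≈ 19.499*I)
(1954 + 2748) + m = (1954 + 2748) + I*√220758258/762 = 4702 + I*√220758258/762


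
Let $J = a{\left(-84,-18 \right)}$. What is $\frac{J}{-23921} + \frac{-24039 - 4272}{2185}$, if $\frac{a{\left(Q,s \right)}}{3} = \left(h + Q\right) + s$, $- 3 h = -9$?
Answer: $- \frac{35609394}{2750915} \approx -12.945$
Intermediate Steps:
$h = 3$ ($h = \left(- \frac{1}{3}\right) \left(-9\right) = 3$)
$a{\left(Q,s \right)} = 9 + 3 Q + 3 s$ ($a{\left(Q,s \right)} = 3 \left(\left(3 + Q\right) + s\right) = 3 \left(3 + Q + s\right) = 9 + 3 Q + 3 s$)
$J = -297$ ($J = 9 + 3 \left(-84\right) + 3 \left(-18\right) = 9 - 252 - 54 = -297$)
$\frac{J}{-23921} + \frac{-24039 - 4272}{2185} = - \frac{297}{-23921} + \frac{-24039 - 4272}{2185} = \left(-297\right) \left(- \frac{1}{23921}\right) + \left(-24039 - 4272\right) \frac{1}{2185} = \frac{297}{23921} - \frac{28311}{2185} = - \frac{35609394}{2750915}$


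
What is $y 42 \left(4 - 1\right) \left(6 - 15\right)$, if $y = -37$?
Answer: $41958$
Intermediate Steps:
$y 42 \left(4 - 1\right) \left(6 - 15\right) = \left(-37\right) 42 \left(4 - 1\right) \left(6 - 15\right) = - 1554 \cdot 3 \left(-9\right) = \left(-1554\right) \left(-27\right) = 41958$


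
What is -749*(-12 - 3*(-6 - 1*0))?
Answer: -4494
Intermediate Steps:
-749*(-12 - 3*(-6 - 1*0)) = -749*(-12 - 3*(-6 + 0)) = -749*(-12 - 3*(-6)) = -749*(-12 + 18) = -749*6 = -4494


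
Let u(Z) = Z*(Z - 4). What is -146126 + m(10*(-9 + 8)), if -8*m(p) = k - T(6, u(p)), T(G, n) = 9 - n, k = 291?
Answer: -584715/4 ≈ -1.4618e+5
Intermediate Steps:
u(Z) = Z*(-4 + Z)
m(p) = -141/4 - p*(-4 + p)/8 (m(p) = -(291 - (9 - p*(-4 + p)))/8 = -(291 + (-9 + p*(-4 + p)))/8 = -(282 + p*(-4 + p))/8 = -141/4 - p*(-4 + p)/8)
-146126 + m(10*(-9 + 8)) = -146126 + (-141/4 - 10*(-9 + 8)*(-4 + 10*(-9 + 8))/8) = -146126 + (-141/4 - 10*(-1)*(-4 + 10*(-1))/8) = -146126 + (-141/4 - ⅛*(-10)*(-4 - 10)) = -146126 + (-141/4 - ⅛*(-10)*(-14)) = -146126 + (-141/4 - 35/2) = -146126 - 211/4 = -584715/4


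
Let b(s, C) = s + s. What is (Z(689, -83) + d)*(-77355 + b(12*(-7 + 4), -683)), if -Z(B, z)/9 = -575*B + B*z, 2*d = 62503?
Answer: -636683692113/2 ≈ -3.1834e+11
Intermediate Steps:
b(s, C) = 2*s
d = 62503/2 (d = (1/2)*62503 = 62503/2 ≈ 31252.)
Z(B, z) = 5175*B - 9*B*z (Z(B, z) = -9*(-575*B + B*z) = 5175*B - 9*B*z)
(Z(689, -83) + d)*(-77355 + b(12*(-7 + 4), -683)) = (9*689*(575 - 1*(-83)) + 62503/2)*(-77355 + 2*(12*(-7 + 4))) = (9*689*(575 + 83) + 62503/2)*(-77355 + 2*(12*(-3))) = (9*689*658 + 62503/2)*(-77355 + 2*(-36)) = (4080258 + 62503/2)*(-77355 - 72) = (8223019/2)*(-77427) = -636683692113/2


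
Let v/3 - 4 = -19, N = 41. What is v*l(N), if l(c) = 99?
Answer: -4455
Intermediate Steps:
v = -45 (v = 12 + 3*(-19) = 12 - 57 = -45)
v*l(N) = -45*99 = -4455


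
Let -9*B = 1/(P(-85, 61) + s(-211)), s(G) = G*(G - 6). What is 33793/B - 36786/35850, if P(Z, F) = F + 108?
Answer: -83512096838831/5975 ≈ -1.3977e+10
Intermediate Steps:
P(Z, F) = 108 + F
s(G) = G*(-6 + G)
B = -1/413604 (B = -1/(9*((108 + 61) - 211*(-6 - 211))) = -1/(9*(169 - 211*(-217))) = -1/(9*(169 + 45787)) = -1/9/45956 = -1/9*1/45956 = -1/413604 ≈ -2.4178e-6)
33793/B - 36786/35850 = 33793/(-1/413604) - 36786/35850 = 33793*(-413604) - 36786*1/35850 = -13976919972 - 6131/5975 = -83512096838831/5975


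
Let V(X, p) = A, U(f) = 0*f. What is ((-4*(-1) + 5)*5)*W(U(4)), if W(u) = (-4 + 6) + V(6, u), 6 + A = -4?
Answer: -360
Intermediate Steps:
A = -10 (A = -6 - 4 = -10)
U(f) = 0
V(X, p) = -10
W(u) = -8 (W(u) = (-4 + 6) - 10 = 2 - 10 = -8)
((-4*(-1) + 5)*5)*W(U(4)) = ((-4*(-1) + 5)*5)*(-8) = ((4 + 5)*5)*(-8) = (9*5)*(-8) = 45*(-8) = -360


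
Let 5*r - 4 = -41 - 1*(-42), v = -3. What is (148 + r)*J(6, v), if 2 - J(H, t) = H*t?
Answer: 2980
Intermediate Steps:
J(H, t) = 2 - H*t
r = 1 (r = ⅘ + (-41 - 1*(-42))/5 = ⅘ + (-41 + 42)/5 = ⅘ + (⅕)*1 = ⅘ + ⅕ = 1)
(148 + r)*J(6, v) = (148 + 1)*(2 - 1*6*(-3)) = 149*(2 + 18) = 149*20 = 2980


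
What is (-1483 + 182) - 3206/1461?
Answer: -1903967/1461 ≈ -1303.2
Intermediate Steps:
(-1483 + 182) - 3206/1461 = -1301 - 3206*1/1461 = -1301 - 3206/1461 = -1903967/1461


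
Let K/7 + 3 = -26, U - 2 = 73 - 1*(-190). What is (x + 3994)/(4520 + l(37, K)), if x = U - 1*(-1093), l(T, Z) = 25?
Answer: 1784/1515 ≈ 1.1776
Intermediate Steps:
U = 265 (U = 2 + (73 - 1*(-190)) = 2 + (73 + 190) = 2 + 263 = 265)
K = -203 (K = -21 + 7*(-26) = -21 - 182 = -203)
x = 1358 (x = 265 - 1*(-1093) = 265 + 1093 = 1358)
(x + 3994)/(4520 + l(37, K)) = (1358 + 3994)/(4520 + 25) = 5352/4545 = 5352*(1/4545) = 1784/1515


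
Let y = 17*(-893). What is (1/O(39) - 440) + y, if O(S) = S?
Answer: -609218/39 ≈ -15621.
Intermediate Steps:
y = -15181
(1/O(39) - 440) + y = (1/39 - 440) - 15181 = -17159/39 - 15181 = -609218/39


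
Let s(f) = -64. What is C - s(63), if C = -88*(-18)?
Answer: 1648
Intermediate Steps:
C = 1584
C - s(63) = 1584 - 1*(-64) = 1584 + 64 = 1648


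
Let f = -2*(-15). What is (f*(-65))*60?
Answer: -117000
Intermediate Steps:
f = 30
(f*(-65))*60 = (30*(-65))*60 = -1950*60 = -117000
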